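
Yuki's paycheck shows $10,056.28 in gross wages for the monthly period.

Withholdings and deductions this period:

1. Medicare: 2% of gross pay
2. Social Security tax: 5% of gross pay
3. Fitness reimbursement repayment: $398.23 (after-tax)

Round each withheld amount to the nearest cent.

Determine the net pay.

$8,954.11

Social Security tax: $10,056.28 × 0.05 = $502.81
Medicare: $10,056.28 × 0.02 = $201.13
Fitness reimbursement repayment: $398.23
Total deductions = $502.81 + $201.13 + $398.23 = $1,102.17
Net pay = $10,056.28 − $1,102.17 = $8,954.11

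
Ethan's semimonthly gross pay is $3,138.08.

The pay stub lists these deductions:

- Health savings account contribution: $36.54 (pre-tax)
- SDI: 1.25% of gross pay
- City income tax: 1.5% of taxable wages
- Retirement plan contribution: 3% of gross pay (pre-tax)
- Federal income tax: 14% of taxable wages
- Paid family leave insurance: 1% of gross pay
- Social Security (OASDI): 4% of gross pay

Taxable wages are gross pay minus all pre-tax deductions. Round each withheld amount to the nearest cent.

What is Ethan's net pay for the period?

$2,345.12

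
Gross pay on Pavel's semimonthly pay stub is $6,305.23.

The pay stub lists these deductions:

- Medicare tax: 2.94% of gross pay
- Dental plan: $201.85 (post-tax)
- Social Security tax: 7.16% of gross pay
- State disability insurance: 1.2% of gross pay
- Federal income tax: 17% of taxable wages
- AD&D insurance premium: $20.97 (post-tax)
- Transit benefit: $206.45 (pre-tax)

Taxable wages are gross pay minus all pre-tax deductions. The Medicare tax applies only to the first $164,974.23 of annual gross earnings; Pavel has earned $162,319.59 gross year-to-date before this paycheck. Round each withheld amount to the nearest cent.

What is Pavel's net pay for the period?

Transit benefit: $206.45
Taxable wages = $6,305.23 − $206.45 = $6,098.78
Federal income tax: $6,098.78 × 0.17 = $1,036.79
Medicare tax: only $164,974.23 − $162,319.59 = $2,654.64 of this check is subject → $2,654.64 × 0.0294 = $78.05
State disability insurance: $6,305.23 × 0.012 = $75.66
Social Security tax: $6,305.23 × 0.0716 = $451.45
Dental plan: $201.85
AD&D insurance premium: $20.97
Total deductions = $206.45 + $1,036.79 + $78.05 + $75.66 + $451.45 + $201.85 + $20.97 = $2,071.22
Net pay = $6,305.23 − $2,071.22 = $4,234.01

$4,234.01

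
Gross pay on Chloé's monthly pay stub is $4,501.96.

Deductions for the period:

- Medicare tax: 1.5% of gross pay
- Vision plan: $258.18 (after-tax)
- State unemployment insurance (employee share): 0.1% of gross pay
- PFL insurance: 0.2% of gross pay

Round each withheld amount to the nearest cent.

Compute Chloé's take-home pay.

$4,162.75

Medicare tax: $4,501.96 × 0.015 = $67.53
PFL insurance: $4,501.96 × 0.002 = $9.00
State unemployment insurance (employee share): $4,501.96 × 0.001 = $4.50
Vision plan: $258.18
Total deductions = $67.53 + $9.00 + $4.50 + $258.18 = $339.21
Net pay = $4,501.96 − $339.21 = $4,162.75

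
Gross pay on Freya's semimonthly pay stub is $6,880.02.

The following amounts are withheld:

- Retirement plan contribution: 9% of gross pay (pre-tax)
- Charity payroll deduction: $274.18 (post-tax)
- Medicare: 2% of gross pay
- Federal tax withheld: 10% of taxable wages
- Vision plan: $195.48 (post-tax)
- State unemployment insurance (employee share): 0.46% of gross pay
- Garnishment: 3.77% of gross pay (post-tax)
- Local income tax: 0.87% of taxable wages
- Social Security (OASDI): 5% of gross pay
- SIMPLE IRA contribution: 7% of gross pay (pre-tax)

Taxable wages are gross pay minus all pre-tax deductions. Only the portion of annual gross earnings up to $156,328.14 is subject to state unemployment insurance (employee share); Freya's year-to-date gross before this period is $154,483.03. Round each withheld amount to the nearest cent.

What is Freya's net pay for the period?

$3,931.89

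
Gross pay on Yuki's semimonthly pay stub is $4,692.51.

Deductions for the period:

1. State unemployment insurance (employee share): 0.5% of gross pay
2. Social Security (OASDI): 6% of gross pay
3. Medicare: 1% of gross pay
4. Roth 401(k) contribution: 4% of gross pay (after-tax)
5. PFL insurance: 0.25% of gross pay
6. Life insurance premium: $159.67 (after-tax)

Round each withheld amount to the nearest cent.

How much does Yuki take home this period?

Medicare: $4,692.51 × 0.01 = $46.93
PFL insurance: $4,692.51 × 0.0025 = $11.73
Social Security (OASDI): $4,692.51 × 0.06 = $281.55
State unemployment insurance (employee share): $4,692.51 × 0.005 = $23.46
Roth 401(k) contribution: $4,692.51 × 0.04 = $187.70
Life insurance premium: $159.67
Total deductions = $46.93 + $11.73 + $281.55 + $23.46 + $187.70 + $159.67 = $711.04
Net pay = $4,692.51 − $711.04 = $3,981.47

$3,981.47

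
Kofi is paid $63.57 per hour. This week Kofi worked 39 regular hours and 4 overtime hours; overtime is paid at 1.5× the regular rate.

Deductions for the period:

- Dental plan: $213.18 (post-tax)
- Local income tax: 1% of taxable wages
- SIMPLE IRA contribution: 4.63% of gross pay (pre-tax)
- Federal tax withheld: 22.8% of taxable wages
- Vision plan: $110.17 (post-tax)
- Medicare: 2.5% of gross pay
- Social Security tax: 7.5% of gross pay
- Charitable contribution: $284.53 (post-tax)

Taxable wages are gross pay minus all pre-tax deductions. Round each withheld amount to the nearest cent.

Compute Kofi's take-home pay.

Regular pay: 39 × $63.57 = $2479.23
Overtime pay: 4 × $63.57 × 1.5 = $381.42
Gross pay = $2479.23 + $381.42 = $2860.65
SIMPLE IRA contribution: $2860.65 × 0.0463 = $132.45
Taxable wages = $2860.65 − $132.45 = $2728.20
Federal tax withheld: $2728.20 × 0.228 = $622.03
Local income tax: $2728.20 × 0.01 = $27.28
Medicare: $2860.65 × 0.025 = $71.52
Social Security tax: $2860.65 × 0.075 = $214.55
Charitable contribution: $284.53
Vision plan: $110.17
Dental plan: $213.18
Total deductions = $132.45 + $622.03 + $27.28 + $71.52 + $214.55 + $284.53 + $110.17 + $213.18 = $1675.71
Net pay = $2860.65 − $1675.71 = $1184.94

$1184.94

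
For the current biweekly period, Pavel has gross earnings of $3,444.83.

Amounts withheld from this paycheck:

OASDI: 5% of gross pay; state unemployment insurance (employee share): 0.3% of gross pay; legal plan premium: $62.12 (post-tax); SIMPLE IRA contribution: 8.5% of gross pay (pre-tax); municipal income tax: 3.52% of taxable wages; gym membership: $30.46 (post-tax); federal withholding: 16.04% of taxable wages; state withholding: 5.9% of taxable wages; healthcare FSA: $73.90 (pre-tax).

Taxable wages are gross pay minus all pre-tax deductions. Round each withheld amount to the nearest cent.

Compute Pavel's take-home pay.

SIMPLE IRA contribution: $3,444.83 × 0.085 = $292.81
Healthcare FSA: $73.90
Pre-tax total = $292.81 + $73.90 = $366.71
Taxable wages = $3,444.83 − $366.71 = $3,078.12
Federal withholding: $3,078.12 × 0.1604 = $493.73
State withholding: $3,078.12 × 0.059 = $181.61
Municipal income tax: $3,078.12 × 0.0352 = $108.35
OASDI: $3,444.83 × 0.05 = $172.24
State unemployment insurance (employee share): $3,444.83 × 0.003 = $10.33
Gym membership: $30.46
Legal plan premium: $62.12
Total deductions = $292.81 + $73.90 + $493.73 + $181.61 + $108.35 + $172.24 + $10.33 + $30.46 + $62.12 = $1,425.55
Net pay = $3,444.83 − $1,425.55 = $2,019.28

$2,019.28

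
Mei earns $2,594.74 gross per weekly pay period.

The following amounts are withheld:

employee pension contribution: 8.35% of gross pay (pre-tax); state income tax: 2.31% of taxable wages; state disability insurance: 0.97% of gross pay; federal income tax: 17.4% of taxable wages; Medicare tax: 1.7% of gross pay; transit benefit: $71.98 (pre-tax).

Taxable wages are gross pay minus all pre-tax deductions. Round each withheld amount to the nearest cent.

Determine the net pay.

Employee pension contribution: $2,594.74 × 0.0835 = $216.66
Transit benefit: $71.98
Pre-tax total = $216.66 + $71.98 = $288.64
Taxable wages = $2,594.74 − $288.64 = $2,306.10
Federal income tax: $2,306.10 × 0.174 = $401.26
State income tax: $2,306.10 × 0.0231 = $53.27
State disability insurance: $2,594.74 × 0.0097 = $25.17
Medicare tax: $2,594.74 × 0.017 = $44.11
Total deductions = $216.66 + $71.98 + $401.26 + $53.27 + $25.17 + $44.11 = $812.45
Net pay = $2,594.74 − $812.45 = $1,782.29

$1,782.29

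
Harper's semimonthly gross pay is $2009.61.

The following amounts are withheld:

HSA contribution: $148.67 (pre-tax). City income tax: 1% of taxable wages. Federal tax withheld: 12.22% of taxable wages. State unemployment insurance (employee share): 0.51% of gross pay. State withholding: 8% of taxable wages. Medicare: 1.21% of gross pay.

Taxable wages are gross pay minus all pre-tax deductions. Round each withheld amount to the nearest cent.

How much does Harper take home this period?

$1431.47

HSA contribution: $148.67
Taxable wages = $2009.61 − $148.67 = $1860.94
State withholding: $1860.94 × 0.08 = $148.88
Federal tax withheld: $1860.94 × 0.1222 = $227.41
City income tax: $1860.94 × 0.01 = $18.61
Medicare: $2009.61 × 0.0121 = $24.32
State unemployment insurance (employee share): $2009.61 × 0.0051 = $10.25
Total deductions = $148.67 + $148.88 + $227.41 + $18.61 + $24.32 + $10.25 = $578.14
Net pay = $2009.61 − $578.14 = $1431.47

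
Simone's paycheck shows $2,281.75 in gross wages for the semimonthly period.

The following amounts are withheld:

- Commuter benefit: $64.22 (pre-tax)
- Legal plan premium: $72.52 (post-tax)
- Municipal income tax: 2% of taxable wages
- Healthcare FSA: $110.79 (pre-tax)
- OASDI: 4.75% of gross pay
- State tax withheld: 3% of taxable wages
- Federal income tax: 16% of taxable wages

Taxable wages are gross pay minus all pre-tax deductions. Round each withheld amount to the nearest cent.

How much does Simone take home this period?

Healthcare FSA: $110.79
Commuter benefit: $64.22
Pre-tax total = $110.79 + $64.22 = $175.01
Taxable wages = $2,281.75 − $175.01 = $2,106.74
State tax withheld: $2,106.74 × 0.03 = $63.20
Municipal income tax: $2,106.74 × 0.02 = $42.13
Federal income tax: $2,106.74 × 0.16 = $337.08
OASDI: $2,281.75 × 0.0475 = $108.38
Legal plan premium: $72.52
Total deductions = $110.79 + $64.22 + $63.20 + $42.13 + $337.08 + $108.38 + $72.52 = $798.32
Net pay = $2,281.75 − $798.32 = $1,483.43

$1,483.43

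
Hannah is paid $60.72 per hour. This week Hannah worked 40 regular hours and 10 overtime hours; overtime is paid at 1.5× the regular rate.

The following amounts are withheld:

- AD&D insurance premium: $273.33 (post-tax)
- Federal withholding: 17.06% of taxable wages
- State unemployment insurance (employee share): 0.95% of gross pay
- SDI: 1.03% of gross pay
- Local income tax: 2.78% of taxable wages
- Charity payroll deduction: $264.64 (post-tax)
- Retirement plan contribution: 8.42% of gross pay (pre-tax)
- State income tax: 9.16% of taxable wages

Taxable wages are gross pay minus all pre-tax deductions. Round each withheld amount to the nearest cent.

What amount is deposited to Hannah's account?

$1,567.38

Regular pay: 40 × $60.72 = $2,428.80
Overtime pay: 10 × $60.72 × 1.5 = $910.80
Gross pay = $2,428.80 + $910.80 = $3,339.60
Retirement plan contribution: $3,339.60 × 0.0842 = $281.19
Taxable wages = $3,339.60 − $281.19 = $3,058.41
Local income tax: $3,058.41 × 0.0278 = $85.02
Federal withholding: $3,058.41 × 0.1706 = $521.76
State income tax: $3,058.41 × 0.0916 = $280.15
State unemployment insurance (employee share): $3,339.60 × 0.0095 = $31.73
SDI: $3,339.60 × 0.0103 = $34.40
AD&D insurance premium: $273.33
Charity payroll deduction: $264.64
Total deductions = $281.19 + $85.02 + $521.76 + $280.15 + $31.73 + $34.40 + $273.33 + $264.64 = $1,772.22
Net pay = $3,339.60 − $1,772.22 = $1,567.38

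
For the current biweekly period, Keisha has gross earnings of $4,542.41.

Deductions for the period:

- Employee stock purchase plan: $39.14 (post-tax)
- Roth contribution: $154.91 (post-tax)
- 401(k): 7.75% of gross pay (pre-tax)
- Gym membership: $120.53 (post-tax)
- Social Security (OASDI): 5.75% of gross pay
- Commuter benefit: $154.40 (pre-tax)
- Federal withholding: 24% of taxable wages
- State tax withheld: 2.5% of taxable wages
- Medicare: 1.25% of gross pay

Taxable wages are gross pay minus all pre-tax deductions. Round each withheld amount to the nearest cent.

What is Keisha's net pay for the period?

Commuter benefit: $154.40
401(k): $4,542.41 × 0.0775 = $352.04
Pre-tax total = $154.40 + $352.04 = $506.44
Taxable wages = $4,542.41 − $506.44 = $4,035.97
Federal withholding: $4,035.97 × 0.24 = $968.63
State tax withheld: $4,035.97 × 0.025 = $100.90
Medicare: $4,542.41 × 0.0125 = $56.78
Social Security (OASDI): $4,542.41 × 0.0575 = $261.19
Roth contribution: $154.91
Gym membership: $120.53
Employee stock purchase plan: $39.14
Total deductions = $154.40 + $352.04 + $968.63 + $100.90 + $56.78 + $261.19 + $154.91 + $120.53 + $39.14 = $2,208.52
Net pay = $4,542.41 − $2,208.52 = $2,333.89

$2,333.89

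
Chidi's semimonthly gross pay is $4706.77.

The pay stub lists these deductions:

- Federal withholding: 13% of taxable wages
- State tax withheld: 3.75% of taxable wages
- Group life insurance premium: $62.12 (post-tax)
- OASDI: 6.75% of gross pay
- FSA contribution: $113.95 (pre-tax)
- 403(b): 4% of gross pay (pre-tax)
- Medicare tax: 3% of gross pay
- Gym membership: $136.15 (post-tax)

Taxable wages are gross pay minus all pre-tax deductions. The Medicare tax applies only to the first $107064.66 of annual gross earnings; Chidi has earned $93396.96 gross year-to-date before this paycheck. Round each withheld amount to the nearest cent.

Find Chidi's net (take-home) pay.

FSA contribution: $113.95
403(b): $4706.77 × 0.04 = $188.27
Pre-tax total = $113.95 + $188.27 = $302.22
Taxable wages = $4706.77 − $302.22 = $4404.55
State tax withheld: $4404.55 × 0.0375 = $165.17
Federal withholding: $4404.55 × 0.13 = $572.59
Medicare tax: cap not yet reached, full $4706.77 is subject → $4706.77 × 0.03 = $141.20
OASDI: $4706.77 × 0.0675 = $317.71
Gym membership: $136.15
Group life insurance premium: $62.12
Total deductions = $113.95 + $188.27 + $165.17 + $572.59 + $141.20 + $317.71 + $136.15 + $62.12 = $1697.16
Net pay = $4706.77 − $1697.16 = $3009.61

$3009.61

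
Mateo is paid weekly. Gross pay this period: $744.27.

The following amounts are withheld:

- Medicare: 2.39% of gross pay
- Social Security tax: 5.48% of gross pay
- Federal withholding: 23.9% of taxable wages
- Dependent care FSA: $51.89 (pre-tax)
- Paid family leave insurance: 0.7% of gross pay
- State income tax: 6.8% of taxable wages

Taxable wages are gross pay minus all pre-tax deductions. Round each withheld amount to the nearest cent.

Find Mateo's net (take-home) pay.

$416.03

Dependent care FSA: $51.89
Taxable wages = $744.27 − $51.89 = $692.38
State income tax: $692.38 × 0.068 = $47.08
Federal withholding: $692.38 × 0.239 = $165.48
Medicare: $744.27 × 0.0239 = $17.79
Social Security tax: $744.27 × 0.0548 = $40.79
Paid family leave insurance: $744.27 × 0.007 = $5.21
Total deductions = $51.89 + $47.08 + $165.48 + $17.79 + $40.79 + $5.21 = $328.24
Net pay = $744.27 − $328.24 = $416.03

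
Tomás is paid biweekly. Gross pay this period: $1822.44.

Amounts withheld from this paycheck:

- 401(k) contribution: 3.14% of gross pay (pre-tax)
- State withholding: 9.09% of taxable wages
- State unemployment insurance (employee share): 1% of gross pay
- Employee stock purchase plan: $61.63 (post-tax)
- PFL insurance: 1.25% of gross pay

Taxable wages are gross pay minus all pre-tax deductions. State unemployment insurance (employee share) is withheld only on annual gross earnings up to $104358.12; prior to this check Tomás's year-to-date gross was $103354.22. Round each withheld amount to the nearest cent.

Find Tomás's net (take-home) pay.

$1510.31

401(k) contribution: $1822.44 × 0.0314 = $57.22
Taxable wages = $1822.44 − $57.22 = $1765.22
State withholding: $1765.22 × 0.0909 = $160.46
PFL insurance: $1822.44 × 0.0125 = $22.78
State unemployment insurance (employee share): only $104358.12 − $103354.22 = $1003.90 of this check is subject → $1003.90 × 0.01 = $10.04
Employee stock purchase plan: $61.63
Total deductions = $57.22 + $160.46 + $22.78 + $10.04 + $61.63 = $312.13
Net pay = $1822.44 − $312.13 = $1510.31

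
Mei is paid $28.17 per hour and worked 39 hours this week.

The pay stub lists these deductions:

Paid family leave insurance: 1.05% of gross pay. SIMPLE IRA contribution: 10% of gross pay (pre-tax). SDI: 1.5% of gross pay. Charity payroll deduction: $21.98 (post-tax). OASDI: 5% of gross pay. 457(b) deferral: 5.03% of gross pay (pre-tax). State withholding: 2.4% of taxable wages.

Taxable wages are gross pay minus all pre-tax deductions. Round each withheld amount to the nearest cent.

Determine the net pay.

$806.18

Gross pay: 39 × $28.17 = $1,098.63
457(b) deferral: $1,098.63 × 0.0503 = $55.26
SIMPLE IRA contribution: $1,098.63 × 0.1 = $109.86
Pre-tax total = $55.26 + $109.86 = $165.12
Taxable wages = $1,098.63 − $165.12 = $933.51
State withholding: $933.51 × 0.024 = $22.40
OASDI: $1,098.63 × 0.05 = $54.93
Paid family leave insurance: $1,098.63 × 0.0105 = $11.54
SDI: $1,098.63 × 0.015 = $16.48
Charity payroll deduction: $21.98
Total deductions = $55.26 + $109.86 + $22.40 + $54.93 + $11.54 + $16.48 + $21.98 = $292.45
Net pay = $1,098.63 − $292.45 = $806.18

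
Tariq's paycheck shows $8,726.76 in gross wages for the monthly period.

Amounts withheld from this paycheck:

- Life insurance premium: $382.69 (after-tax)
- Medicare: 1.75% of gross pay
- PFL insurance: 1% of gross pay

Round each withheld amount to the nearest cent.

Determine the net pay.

$8,104.08

PFL insurance: $8,726.76 × 0.01 = $87.27
Medicare: $8,726.76 × 0.0175 = $152.72
Life insurance premium: $382.69
Total deductions = $87.27 + $152.72 + $382.69 = $622.68
Net pay = $8,726.76 − $622.68 = $8,104.08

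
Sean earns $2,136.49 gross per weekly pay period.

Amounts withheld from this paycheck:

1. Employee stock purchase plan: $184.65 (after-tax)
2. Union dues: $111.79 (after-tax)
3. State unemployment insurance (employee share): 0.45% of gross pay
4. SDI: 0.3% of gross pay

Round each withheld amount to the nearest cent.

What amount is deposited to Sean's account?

$1,824.03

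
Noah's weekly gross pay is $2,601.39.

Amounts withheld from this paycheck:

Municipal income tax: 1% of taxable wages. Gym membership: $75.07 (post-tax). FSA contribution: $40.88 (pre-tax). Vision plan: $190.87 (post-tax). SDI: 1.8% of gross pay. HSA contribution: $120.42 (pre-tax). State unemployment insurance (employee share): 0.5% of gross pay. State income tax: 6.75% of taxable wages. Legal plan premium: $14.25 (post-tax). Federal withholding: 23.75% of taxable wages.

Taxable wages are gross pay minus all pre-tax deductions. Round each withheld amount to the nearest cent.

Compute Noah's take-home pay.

$1,331.43

FSA contribution: $40.88
HSA contribution: $120.42
Pre-tax total = $40.88 + $120.42 = $161.30
Taxable wages = $2,601.39 − $161.30 = $2,440.09
State income tax: $2,440.09 × 0.0675 = $164.71
Federal withholding: $2,440.09 × 0.2375 = $579.52
Municipal income tax: $2,440.09 × 0.01 = $24.40
SDI: $2,601.39 × 0.018 = $46.83
State unemployment insurance (employee share): $2,601.39 × 0.005 = $13.01
Gym membership: $75.07
Legal plan premium: $14.25
Vision plan: $190.87
Total deductions = $40.88 + $120.42 + $164.71 + $579.52 + $24.40 + $46.83 + $13.01 + $75.07 + $14.25 + $190.87 = $1,269.96
Net pay = $2,601.39 − $1,269.96 = $1,331.43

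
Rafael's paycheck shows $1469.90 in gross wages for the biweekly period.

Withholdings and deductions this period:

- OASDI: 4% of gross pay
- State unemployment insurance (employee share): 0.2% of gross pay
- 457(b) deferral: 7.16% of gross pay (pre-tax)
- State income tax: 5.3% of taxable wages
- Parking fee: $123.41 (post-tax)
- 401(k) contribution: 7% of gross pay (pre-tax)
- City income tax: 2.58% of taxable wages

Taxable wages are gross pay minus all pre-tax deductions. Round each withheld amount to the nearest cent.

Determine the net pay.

$977.20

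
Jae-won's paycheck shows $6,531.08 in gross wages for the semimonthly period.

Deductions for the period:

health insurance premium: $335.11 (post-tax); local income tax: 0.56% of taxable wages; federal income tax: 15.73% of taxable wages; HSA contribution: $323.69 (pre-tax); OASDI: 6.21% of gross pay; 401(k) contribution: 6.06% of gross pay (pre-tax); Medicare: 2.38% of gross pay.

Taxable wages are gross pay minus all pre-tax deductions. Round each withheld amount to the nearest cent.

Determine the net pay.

HSA contribution: $323.69
401(k) contribution: $6,531.08 × 0.0606 = $395.78
Pre-tax total = $323.69 + $395.78 = $719.47
Taxable wages = $6,531.08 − $719.47 = $5,811.61
Federal income tax: $5,811.61 × 0.1573 = $914.17
Local income tax: $5,811.61 × 0.0056 = $32.55
OASDI: $6,531.08 × 0.0621 = $405.58
Medicare: $6,531.08 × 0.0238 = $155.44
Health insurance premium: $335.11
Total deductions = $323.69 + $395.78 + $914.17 + $32.55 + $405.58 + $155.44 + $335.11 = $2,562.32
Net pay = $6,531.08 − $2,562.32 = $3,968.76

$3,968.76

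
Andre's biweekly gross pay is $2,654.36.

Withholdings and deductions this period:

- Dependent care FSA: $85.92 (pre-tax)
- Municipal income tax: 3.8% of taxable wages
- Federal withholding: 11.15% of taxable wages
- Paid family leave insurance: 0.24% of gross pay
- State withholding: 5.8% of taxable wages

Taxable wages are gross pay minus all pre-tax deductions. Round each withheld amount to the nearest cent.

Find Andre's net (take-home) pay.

Dependent care FSA: $85.92
Taxable wages = $2,654.36 − $85.92 = $2,568.44
Municipal income tax: $2,568.44 × 0.038 = $97.60
Federal withholding: $2,568.44 × 0.1115 = $286.38
State withholding: $2,568.44 × 0.058 = $148.97
Paid family leave insurance: $2,654.36 × 0.0024 = $6.37
Total deductions = $85.92 + $97.60 + $286.38 + $148.97 + $6.37 = $625.24
Net pay = $2,654.36 − $625.24 = $2,029.12

$2,029.12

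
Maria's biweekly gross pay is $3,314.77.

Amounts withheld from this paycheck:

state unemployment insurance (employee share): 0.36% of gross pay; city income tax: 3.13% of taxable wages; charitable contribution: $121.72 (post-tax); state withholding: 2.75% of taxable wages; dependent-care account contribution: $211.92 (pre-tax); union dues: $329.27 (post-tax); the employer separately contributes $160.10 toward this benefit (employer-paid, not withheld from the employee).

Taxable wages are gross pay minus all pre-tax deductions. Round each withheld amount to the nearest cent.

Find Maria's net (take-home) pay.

$2,457.48

Dependent-care account contribution: $211.92
Taxable wages = $3,314.77 − $211.92 = $3,102.85
State withholding: $3,102.85 × 0.0275 = $85.33
City income tax: $3,102.85 × 0.0313 = $97.12
State unemployment insurance (employee share): $3,314.77 × 0.0036 = $11.93
Union dues: $329.27
Charitable contribution: $121.72
(Employer's $160.10 toward union dues is not withheld from the employee.)
Total deductions = $211.92 + $85.33 + $97.12 + $11.93 + $329.27 + $121.72 = $857.29
Net pay = $3,314.77 − $857.29 = $2,457.48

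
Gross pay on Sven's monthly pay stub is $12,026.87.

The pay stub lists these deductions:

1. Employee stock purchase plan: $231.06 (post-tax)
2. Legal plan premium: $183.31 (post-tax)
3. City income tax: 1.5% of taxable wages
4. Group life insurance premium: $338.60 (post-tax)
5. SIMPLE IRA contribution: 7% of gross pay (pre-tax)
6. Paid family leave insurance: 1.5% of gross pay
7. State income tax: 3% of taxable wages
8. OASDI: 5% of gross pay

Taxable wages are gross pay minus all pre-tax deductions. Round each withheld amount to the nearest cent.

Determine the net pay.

$9,146.96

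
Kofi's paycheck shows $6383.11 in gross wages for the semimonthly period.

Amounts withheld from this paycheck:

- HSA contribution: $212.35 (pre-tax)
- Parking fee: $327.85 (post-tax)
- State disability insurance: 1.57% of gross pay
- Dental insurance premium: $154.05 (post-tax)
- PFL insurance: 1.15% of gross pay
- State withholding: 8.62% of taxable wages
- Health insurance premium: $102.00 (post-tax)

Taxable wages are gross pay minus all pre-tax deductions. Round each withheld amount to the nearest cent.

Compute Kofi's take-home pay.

HSA contribution: $212.35
Taxable wages = $6383.11 − $212.35 = $6170.76
State withholding: $6170.76 × 0.0862 = $531.92
State disability insurance: $6383.11 × 0.0157 = $100.21
PFL insurance: $6383.11 × 0.0115 = $73.41
Dental insurance premium: $154.05
Parking fee: $327.85
Health insurance premium: $102.00
Total deductions = $212.35 + $531.92 + $100.21 + $73.41 + $154.05 + $327.85 + $102.00 = $1501.79
Net pay = $6383.11 − $1501.79 = $4881.32

$4881.32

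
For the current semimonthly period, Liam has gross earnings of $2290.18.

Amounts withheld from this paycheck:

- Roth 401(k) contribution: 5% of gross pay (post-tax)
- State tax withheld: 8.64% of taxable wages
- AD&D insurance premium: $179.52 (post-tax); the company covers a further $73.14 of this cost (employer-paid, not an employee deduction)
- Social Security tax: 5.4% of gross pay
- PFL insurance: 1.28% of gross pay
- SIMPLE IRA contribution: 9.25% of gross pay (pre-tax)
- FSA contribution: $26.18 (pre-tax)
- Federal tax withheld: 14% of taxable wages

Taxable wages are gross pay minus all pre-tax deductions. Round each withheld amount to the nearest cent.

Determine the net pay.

$1140.54

SIMPLE IRA contribution: $2290.18 × 0.0925 = $211.84
FSA contribution: $26.18
Pre-tax total = $211.84 + $26.18 = $238.02
Taxable wages = $2290.18 − $238.02 = $2052.16
Federal tax withheld: $2052.16 × 0.14 = $287.30
State tax withheld: $2052.16 × 0.0864 = $177.31
PFL insurance: $2290.18 × 0.0128 = $29.31
Social Security tax: $2290.18 × 0.054 = $123.67
Roth 401(k) contribution: $2290.18 × 0.05 = $114.51
AD&D insurance premium: $179.52
(Employer's $73.14 toward AD&D insurance premium is not withheld from the employee.)
Total deductions = $211.84 + $26.18 + $287.30 + $177.31 + $29.31 + $123.67 + $114.51 + $179.52 = $1149.64
Net pay = $2290.18 − $1149.64 = $1140.54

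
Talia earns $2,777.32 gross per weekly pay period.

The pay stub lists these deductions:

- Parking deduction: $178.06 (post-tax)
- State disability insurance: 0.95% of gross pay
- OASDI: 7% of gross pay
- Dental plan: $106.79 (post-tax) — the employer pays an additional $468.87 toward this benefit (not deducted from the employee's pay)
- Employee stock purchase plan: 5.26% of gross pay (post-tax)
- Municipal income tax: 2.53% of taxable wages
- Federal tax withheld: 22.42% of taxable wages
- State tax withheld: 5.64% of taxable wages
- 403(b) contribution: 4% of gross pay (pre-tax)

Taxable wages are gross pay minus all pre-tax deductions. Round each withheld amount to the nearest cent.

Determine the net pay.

$1,198.89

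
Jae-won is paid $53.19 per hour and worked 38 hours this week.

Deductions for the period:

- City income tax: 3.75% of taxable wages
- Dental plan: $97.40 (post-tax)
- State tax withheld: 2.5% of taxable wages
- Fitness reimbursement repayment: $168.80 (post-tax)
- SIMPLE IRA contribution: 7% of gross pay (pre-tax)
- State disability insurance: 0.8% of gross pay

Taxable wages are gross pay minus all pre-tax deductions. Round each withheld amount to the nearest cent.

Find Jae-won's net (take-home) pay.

$1,479.88

Gross pay: 38 × $53.19 = $2,021.22
SIMPLE IRA contribution: $2,021.22 × 0.07 = $141.49
Taxable wages = $2,021.22 − $141.49 = $1,879.73
City income tax: $1,879.73 × 0.0375 = $70.49
State tax withheld: $1,879.73 × 0.025 = $46.99
State disability insurance: $2,021.22 × 0.008 = $16.17
Fitness reimbursement repayment: $168.80
Dental plan: $97.40
Total deductions = $141.49 + $70.49 + $46.99 + $16.17 + $168.80 + $97.40 = $541.34
Net pay = $2,021.22 − $541.34 = $1,479.88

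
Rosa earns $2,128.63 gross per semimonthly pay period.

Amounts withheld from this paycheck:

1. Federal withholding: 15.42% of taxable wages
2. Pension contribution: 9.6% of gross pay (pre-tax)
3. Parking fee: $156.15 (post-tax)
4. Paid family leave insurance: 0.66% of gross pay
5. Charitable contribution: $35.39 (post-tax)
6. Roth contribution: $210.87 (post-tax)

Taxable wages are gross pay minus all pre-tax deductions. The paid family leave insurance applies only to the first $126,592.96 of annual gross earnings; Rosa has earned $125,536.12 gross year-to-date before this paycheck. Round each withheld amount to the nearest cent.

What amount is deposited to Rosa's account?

Pension contribution: $2,128.63 × 0.096 = $204.35
Taxable wages = $2,128.63 − $204.35 = $1,924.28
Federal withholding: $1,924.28 × 0.1542 = $296.72
Paid family leave insurance: only $126,592.96 − $125,536.12 = $1,056.84 of this check is subject → $1,056.84 × 0.0066 = $6.98
Roth contribution: $210.87
Charitable contribution: $35.39
Parking fee: $156.15
Total deductions = $204.35 + $296.72 + $6.98 + $210.87 + $35.39 + $156.15 = $910.46
Net pay = $2,128.63 − $910.46 = $1,218.17

$1,218.17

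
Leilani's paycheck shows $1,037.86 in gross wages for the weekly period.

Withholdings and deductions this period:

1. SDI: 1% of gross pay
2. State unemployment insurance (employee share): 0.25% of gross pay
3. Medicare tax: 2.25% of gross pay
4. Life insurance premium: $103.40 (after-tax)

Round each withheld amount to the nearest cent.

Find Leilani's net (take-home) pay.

State unemployment insurance (employee share): $1,037.86 × 0.0025 = $2.59
SDI: $1,037.86 × 0.01 = $10.38
Medicare tax: $1,037.86 × 0.0225 = $23.35
Life insurance premium: $103.40
Total deductions = $2.59 + $10.38 + $23.35 + $103.40 = $139.72
Net pay = $1,037.86 − $139.72 = $898.14

$898.14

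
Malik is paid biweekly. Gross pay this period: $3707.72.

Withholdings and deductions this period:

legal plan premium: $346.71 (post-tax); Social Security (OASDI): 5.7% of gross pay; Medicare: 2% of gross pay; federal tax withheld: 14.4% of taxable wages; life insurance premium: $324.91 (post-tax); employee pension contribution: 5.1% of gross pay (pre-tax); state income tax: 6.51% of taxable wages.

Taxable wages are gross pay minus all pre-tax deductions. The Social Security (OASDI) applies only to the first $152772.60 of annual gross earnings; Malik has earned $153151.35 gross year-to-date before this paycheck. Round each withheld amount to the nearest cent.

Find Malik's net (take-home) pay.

Employee pension contribution: $3707.72 × 0.051 = $189.09
Taxable wages = $3707.72 − $189.09 = $3518.63
State income tax: $3518.63 × 0.0651 = $229.06
Federal tax withheld: $3518.63 × 0.144 = $506.68
Social Security (OASDI): annual cap $152772.60 already reached (YTD $153151.35), so $0.00
Medicare: $3707.72 × 0.02 = $74.15
Legal plan premium: $346.71
Life insurance premium: $324.91
Total deductions = $189.09 + $229.06 + $506.68 + $0.00 + $74.15 + $346.71 + $324.91 = $1670.60
Net pay = $3707.72 − $1670.60 = $2037.12

$2037.12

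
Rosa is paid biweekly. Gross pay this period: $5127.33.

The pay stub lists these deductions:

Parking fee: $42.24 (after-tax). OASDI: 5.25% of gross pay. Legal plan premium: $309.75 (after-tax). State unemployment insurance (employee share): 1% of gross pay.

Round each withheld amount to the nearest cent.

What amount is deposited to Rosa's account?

State unemployment insurance (employee share): $5127.33 × 0.01 = $51.27
OASDI: $5127.33 × 0.0525 = $269.18
Parking fee: $42.24
Legal plan premium: $309.75
Total deductions = $51.27 + $269.18 + $42.24 + $309.75 = $672.44
Net pay = $5127.33 − $672.44 = $4454.89

$4454.89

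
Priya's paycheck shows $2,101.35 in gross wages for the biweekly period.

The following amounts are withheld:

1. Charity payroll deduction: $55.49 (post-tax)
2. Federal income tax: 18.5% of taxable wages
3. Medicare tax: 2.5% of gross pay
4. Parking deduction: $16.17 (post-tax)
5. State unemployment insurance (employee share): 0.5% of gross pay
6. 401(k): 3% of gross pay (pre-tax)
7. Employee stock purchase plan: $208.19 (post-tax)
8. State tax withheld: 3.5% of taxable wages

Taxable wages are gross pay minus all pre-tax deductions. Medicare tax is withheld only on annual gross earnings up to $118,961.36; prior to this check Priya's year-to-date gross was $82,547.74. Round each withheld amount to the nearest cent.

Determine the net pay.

$1,246.99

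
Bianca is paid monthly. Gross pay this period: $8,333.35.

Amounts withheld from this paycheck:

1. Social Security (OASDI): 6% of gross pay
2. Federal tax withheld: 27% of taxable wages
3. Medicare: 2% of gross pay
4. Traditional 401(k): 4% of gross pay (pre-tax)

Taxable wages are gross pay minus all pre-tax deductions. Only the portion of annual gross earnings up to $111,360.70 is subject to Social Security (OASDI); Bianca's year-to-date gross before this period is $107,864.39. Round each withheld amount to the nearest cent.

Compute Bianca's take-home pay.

Traditional 401(k): $8,333.35 × 0.04 = $333.33
Taxable wages = $8,333.35 − $333.33 = $8,000.02
Federal tax withheld: $8,000.02 × 0.27 = $2,160.01
Social Security (OASDI): only $111,360.70 − $107,864.39 = $3,496.31 of this check is subject → $3,496.31 × 0.06 = $209.78
Medicare: $8,333.35 × 0.02 = $166.67
Total deductions = $333.33 + $2,160.01 + $209.78 + $166.67 = $2,869.79
Net pay = $8,333.35 − $2,869.79 = $5,463.56

$5,463.56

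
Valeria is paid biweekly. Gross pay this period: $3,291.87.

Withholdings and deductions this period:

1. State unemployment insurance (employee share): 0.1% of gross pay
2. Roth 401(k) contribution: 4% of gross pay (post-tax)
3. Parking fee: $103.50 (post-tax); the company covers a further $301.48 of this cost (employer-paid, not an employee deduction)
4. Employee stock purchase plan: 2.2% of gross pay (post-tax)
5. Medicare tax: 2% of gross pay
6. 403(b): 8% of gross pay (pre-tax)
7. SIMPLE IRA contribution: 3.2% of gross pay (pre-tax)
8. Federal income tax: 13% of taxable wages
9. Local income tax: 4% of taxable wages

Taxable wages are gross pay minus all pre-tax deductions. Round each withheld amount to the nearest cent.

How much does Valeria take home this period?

$2,049.52

SIMPLE IRA contribution: $3,291.87 × 0.032 = $105.34
403(b): $3,291.87 × 0.08 = $263.35
Pre-tax total = $105.34 + $263.35 = $368.69
Taxable wages = $3,291.87 − $368.69 = $2,923.18
Federal income tax: $2,923.18 × 0.13 = $380.01
Local income tax: $2,923.18 × 0.04 = $116.93
Medicare tax: $3,291.87 × 0.02 = $65.84
State unemployment insurance (employee share): $3,291.87 × 0.001 = $3.29
Roth 401(k) contribution: $3,291.87 × 0.04 = $131.67
Employee stock purchase plan: $3,291.87 × 0.022 = $72.42
Parking fee: $103.50
(Employer's $301.48 toward parking fee is not withheld from the employee.)
Total deductions = $105.34 + $263.35 + $380.01 + $116.93 + $65.84 + $3.29 + $131.67 + $72.42 + $103.50 = $1,242.35
Net pay = $3,291.87 − $1,242.35 = $2,049.52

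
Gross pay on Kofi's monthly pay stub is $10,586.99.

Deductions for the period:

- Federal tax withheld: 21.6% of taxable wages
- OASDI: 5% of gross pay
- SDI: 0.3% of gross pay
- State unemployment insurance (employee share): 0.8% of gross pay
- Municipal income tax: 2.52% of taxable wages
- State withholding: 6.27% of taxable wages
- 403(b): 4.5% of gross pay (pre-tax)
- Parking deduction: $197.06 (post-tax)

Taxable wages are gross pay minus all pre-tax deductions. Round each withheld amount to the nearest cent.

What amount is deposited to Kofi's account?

403(b): $10,586.99 × 0.045 = $476.41
Taxable wages = $10,586.99 − $476.41 = $10,110.58
Federal tax withheld: $10,110.58 × 0.216 = $2,183.89
Municipal income tax: $10,110.58 × 0.0252 = $254.79
State withholding: $10,110.58 × 0.0627 = $633.93
OASDI: $10,586.99 × 0.05 = $529.35
SDI: $10,586.99 × 0.003 = $31.76
State unemployment insurance (employee share): $10,586.99 × 0.008 = $84.70
Parking deduction: $197.06
Total deductions = $476.41 + $2,183.89 + $254.79 + $633.93 + $529.35 + $31.76 + $84.70 + $197.06 = $4,391.89
Net pay = $10,586.99 − $4,391.89 = $6,195.10

$6,195.10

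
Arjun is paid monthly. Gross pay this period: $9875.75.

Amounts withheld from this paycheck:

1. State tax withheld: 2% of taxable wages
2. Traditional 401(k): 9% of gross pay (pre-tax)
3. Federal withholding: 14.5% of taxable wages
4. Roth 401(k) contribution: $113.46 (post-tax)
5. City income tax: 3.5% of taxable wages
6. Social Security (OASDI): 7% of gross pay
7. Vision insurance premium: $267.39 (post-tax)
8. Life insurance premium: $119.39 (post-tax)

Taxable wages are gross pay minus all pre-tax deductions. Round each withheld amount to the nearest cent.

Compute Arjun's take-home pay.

$5998.01

Traditional 401(k): $9875.75 × 0.09 = $888.82
Taxable wages = $9875.75 − $888.82 = $8986.93
City income tax: $8986.93 × 0.035 = $314.54
State tax withheld: $8986.93 × 0.02 = $179.74
Federal withholding: $8986.93 × 0.145 = $1303.10
Social Security (OASDI): $9875.75 × 0.07 = $691.30
Vision insurance premium: $267.39
Life insurance premium: $119.39
Roth 401(k) contribution: $113.46
Total deductions = $888.82 + $314.54 + $179.74 + $1303.10 + $691.30 + $267.39 + $119.39 + $113.46 = $3877.74
Net pay = $9875.75 − $3877.74 = $5998.01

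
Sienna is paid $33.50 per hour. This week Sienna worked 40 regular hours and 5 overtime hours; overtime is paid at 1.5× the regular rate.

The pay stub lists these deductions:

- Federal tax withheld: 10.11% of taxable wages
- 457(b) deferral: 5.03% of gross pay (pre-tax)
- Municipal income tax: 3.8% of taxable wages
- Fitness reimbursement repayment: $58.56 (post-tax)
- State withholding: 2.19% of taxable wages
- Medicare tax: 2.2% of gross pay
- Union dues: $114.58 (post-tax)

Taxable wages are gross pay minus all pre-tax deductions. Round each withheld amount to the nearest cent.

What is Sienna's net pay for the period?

Regular pay: 40 × $33.50 = $1,340.00
Overtime pay: 5 × $33.50 × 1.5 = $251.25
Gross pay = $1,340.00 + $251.25 = $1,591.25
457(b) deferral: $1,591.25 × 0.0503 = $80.04
Taxable wages = $1,591.25 − $80.04 = $1,511.21
Federal tax withheld: $1,511.21 × 0.1011 = $152.78
State withholding: $1,511.21 × 0.0219 = $33.10
Municipal income tax: $1,511.21 × 0.038 = $57.43
Medicare tax: $1,591.25 × 0.022 = $35.01
Union dues: $114.58
Fitness reimbursement repayment: $58.56
Total deductions = $80.04 + $152.78 + $33.10 + $57.43 + $35.01 + $114.58 + $58.56 = $531.50
Net pay = $1,591.25 − $531.50 = $1,059.75

$1,059.75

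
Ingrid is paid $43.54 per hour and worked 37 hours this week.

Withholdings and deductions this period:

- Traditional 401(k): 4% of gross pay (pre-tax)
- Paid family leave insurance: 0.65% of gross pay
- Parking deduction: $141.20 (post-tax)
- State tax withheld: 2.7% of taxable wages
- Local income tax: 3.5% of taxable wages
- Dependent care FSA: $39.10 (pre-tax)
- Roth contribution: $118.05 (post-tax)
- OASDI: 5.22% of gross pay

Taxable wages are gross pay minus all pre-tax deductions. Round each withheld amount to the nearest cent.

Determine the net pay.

$1060.17

Gross pay: 37 × $43.54 = $1610.98
Dependent care FSA: $39.10
Traditional 401(k): $1610.98 × 0.04 = $64.44
Pre-tax total = $39.10 + $64.44 = $103.54
Taxable wages = $1610.98 − $103.54 = $1507.44
Local income tax: $1507.44 × 0.035 = $52.76
State tax withheld: $1507.44 × 0.027 = $40.70
Paid family leave insurance: $1610.98 × 0.0065 = $10.47
OASDI: $1610.98 × 0.0522 = $84.09
Roth contribution: $118.05
Parking deduction: $141.20
Total deductions = $39.10 + $64.44 + $52.76 + $40.70 + $10.47 + $84.09 + $118.05 + $141.20 = $550.81
Net pay = $1610.98 − $550.81 = $1060.17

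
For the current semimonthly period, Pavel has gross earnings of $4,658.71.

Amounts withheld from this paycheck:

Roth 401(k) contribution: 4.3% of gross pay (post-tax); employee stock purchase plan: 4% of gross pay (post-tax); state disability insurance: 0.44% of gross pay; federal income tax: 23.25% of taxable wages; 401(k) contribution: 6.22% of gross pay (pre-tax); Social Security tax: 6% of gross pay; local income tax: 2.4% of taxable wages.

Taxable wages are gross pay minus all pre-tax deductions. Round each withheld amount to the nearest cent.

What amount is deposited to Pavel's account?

401(k) contribution: $4,658.71 × 0.0622 = $289.77
Taxable wages = $4,658.71 − $289.77 = $4,368.94
Federal income tax: $4,368.94 × 0.2325 = $1,015.78
Local income tax: $4,368.94 × 0.024 = $104.85
Social Security tax: $4,658.71 × 0.06 = $279.52
State disability insurance: $4,658.71 × 0.0044 = $20.50
Employee stock purchase plan: $4,658.71 × 0.04 = $186.35
Roth 401(k) contribution: $4,658.71 × 0.043 = $200.32
Total deductions = $289.77 + $1,015.78 + $104.85 + $279.52 + $20.50 + $186.35 + $200.32 = $2,097.09
Net pay = $4,658.71 − $2,097.09 = $2,561.62

$2,561.62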